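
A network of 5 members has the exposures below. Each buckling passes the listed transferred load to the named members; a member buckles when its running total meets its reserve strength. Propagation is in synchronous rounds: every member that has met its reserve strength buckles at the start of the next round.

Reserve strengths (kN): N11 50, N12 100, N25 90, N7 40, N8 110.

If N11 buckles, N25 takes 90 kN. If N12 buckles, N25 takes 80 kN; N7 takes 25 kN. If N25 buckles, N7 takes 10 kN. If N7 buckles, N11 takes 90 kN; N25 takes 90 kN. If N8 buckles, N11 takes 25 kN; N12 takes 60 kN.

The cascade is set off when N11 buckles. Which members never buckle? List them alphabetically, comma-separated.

N12, N7, N8

Round 1 — N11 buckles (initial).
  N25: +90 → 90 ≥ 90
Round 2 — N25 buckles.
  N7: +10 → 10 < 40
No further bucklings.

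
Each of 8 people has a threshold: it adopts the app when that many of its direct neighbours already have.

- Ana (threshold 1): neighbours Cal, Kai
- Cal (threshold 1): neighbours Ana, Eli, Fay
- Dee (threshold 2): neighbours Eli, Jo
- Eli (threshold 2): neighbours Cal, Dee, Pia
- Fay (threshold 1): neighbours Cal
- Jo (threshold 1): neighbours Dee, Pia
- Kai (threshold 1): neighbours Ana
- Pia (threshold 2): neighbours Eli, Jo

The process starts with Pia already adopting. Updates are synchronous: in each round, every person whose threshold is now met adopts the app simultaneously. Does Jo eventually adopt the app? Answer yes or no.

Round 1 — Pia adopts the app (initial).
Round 2 — checking thresholds:
  Eli: 1 of 3 neighbours < 2, below threshold.
  Jo: 1 of 2 neighbours ≥ 1, adopts the app.
Round 3 — no new adoptions; cascade stops.

yes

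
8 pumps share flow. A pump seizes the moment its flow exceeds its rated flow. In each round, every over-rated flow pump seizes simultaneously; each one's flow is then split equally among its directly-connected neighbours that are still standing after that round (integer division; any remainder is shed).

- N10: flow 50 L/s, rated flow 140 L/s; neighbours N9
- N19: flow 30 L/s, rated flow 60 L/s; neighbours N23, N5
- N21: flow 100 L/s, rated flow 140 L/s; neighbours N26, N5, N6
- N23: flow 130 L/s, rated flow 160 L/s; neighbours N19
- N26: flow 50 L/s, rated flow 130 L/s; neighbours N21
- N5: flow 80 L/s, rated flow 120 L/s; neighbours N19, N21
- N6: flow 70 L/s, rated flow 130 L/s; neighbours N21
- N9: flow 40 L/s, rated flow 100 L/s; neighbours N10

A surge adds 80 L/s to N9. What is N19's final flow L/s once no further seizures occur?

Round 1 — N9 at 120 > 100. N9 seizes.
  N9 sheds 120 L/s to N10: 120 each.
    N10: 50+120 = 170 > 140
Round 2 — N10 seizes.
  N10 sheds 170 L/s: no online neighbours, lost.
No further seizures.

30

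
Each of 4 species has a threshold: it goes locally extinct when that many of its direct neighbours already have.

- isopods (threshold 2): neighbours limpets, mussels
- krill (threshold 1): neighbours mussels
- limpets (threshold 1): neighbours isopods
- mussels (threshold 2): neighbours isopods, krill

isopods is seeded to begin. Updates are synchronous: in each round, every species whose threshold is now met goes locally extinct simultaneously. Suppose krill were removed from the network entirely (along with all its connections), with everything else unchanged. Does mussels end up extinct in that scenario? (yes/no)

With krill removed:
Round 1 — isopods goes locally extinct (initial).
Round 2 — checking thresholds:
  limpets: 1 of 1 neighbours ≥ 1, goes locally extinct.
  mussels: 1 of 1 neighbours < 2, holds.
Round 3 — no new extinctions; cascade stops.

no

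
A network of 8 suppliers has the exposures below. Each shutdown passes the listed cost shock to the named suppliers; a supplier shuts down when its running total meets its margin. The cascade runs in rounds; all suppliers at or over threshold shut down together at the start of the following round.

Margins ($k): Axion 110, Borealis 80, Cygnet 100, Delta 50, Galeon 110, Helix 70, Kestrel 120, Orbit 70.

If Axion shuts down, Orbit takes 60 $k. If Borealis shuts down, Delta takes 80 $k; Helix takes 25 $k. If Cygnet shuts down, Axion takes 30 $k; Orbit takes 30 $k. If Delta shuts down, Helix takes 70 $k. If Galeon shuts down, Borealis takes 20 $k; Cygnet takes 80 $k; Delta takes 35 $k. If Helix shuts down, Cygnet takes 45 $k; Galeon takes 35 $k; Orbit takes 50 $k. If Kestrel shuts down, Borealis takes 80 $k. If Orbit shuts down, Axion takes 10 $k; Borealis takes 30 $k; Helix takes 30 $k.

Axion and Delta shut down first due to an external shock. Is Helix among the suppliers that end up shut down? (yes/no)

yes

Round 1 — Axion, Delta shut down (initial).
  Helix: +70 → 70 ≥ 70
  Orbit: +60 → 60 < 70
Round 2 — Helix shuts down.
  Cygnet: +45 → 45 < 100
  Galeon: +35 → 35 < 110
  Orbit: +50 → 110 ≥ 70
Round 3 — Orbit shuts down.
  Borealis: +30 → 30 < 80
No further shutdowns.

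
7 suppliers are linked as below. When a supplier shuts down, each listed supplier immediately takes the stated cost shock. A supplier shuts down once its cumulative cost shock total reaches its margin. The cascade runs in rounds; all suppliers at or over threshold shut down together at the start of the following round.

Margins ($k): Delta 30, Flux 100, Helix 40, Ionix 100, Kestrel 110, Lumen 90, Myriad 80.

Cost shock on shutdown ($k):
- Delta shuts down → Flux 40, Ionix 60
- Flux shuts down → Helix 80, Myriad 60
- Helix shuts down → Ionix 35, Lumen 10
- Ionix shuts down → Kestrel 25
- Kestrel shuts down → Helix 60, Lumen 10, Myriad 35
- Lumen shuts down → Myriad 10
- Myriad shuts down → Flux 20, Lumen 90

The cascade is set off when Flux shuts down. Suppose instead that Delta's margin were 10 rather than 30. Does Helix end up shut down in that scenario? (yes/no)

yes

With Delta's margin at 10:
Round 1 — Flux shuts down (initial).
  Helix: +80 → 80 ≥ 40
  Myriad: +60 → 60 < 80
Round 2 — Helix shuts down.
  Ionix: +35 → 35 < 100
  Lumen: +10 → 10 < 90
No further shutdowns.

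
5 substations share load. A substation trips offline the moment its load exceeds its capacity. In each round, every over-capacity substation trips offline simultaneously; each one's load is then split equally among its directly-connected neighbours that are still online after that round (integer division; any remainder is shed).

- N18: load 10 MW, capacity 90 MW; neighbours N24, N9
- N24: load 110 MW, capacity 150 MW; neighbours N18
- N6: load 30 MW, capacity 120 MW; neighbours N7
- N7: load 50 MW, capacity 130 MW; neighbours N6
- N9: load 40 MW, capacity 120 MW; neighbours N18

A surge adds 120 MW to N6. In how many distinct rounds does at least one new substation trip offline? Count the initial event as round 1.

Round 1 — N6 at 150 > 120. N6 trips offline.
  N6 sheds 150 MW to N7: 150 each.
    N7: 50+150 = 200 > 130
Round 2 — N7 trips offline.
  N7 sheds 200 MW: no online neighbours, lost.
No further trips.

2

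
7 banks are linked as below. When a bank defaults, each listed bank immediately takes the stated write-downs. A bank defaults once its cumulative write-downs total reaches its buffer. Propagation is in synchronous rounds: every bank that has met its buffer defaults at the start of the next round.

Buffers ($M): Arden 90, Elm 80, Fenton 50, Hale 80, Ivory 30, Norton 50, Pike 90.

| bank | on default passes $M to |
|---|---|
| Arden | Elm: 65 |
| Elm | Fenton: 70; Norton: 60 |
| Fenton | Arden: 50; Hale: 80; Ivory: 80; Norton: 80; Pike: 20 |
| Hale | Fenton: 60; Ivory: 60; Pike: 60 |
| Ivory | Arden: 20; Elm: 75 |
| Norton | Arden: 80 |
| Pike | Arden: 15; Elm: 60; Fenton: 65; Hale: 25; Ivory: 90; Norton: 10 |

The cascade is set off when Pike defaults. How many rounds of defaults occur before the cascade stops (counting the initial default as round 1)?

Round 1 — Pike defaults (initial).
  Arden: +15 → 15 < 90
  Elm: +60 → 60 < 80
  Fenton: +65 → 65 ≥ 50
  Hale: +25 → 25 < 80
  Ivory: +90 → 90 ≥ 30
  Norton: +10 → 10 < 50
Round 2 — Fenton, Ivory default.
  Arden: +50+20 → 85 < 90
  Elm: +75 → 135 ≥ 80
  Hale: +80 → 105 ≥ 80
  Norton: +80 → 90 ≥ 50
Round 3 — Elm, Hale, Norton default.
  Arden: +80 → 165 ≥ 90
Round 4 — Arden defaults.
No further defaults.

4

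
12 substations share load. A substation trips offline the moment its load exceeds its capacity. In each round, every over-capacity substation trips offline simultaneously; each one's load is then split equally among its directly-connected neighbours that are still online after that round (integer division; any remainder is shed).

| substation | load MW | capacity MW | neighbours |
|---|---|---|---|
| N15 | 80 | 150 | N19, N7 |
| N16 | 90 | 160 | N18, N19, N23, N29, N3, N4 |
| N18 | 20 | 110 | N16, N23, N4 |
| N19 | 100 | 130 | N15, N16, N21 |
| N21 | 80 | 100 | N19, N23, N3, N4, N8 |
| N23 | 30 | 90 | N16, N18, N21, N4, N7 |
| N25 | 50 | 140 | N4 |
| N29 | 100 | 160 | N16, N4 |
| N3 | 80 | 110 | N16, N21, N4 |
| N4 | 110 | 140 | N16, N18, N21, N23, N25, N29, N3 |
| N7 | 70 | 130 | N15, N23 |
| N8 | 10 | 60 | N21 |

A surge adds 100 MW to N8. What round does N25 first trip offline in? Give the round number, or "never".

never

Round 1 — N8 at 110 > 60. N8 trips offline.
  N8 sheds 110 MW to N21: 110 each.
    N21: 80+110 = 190 > 100
Round 2 — N21 trips offline.
  N21 sheds 190 MW to N19, N23, N3, N4: 47 each (2 lost).
    N19: 100+47 = 147 > 130
    N23: 30+47 = 77 ≤ 90
    N3: 80+47 = 127 > 110
    N4: 110+47 = 157 > 140
Round 3 — N19, N3, N4 trip offline.
  N19 sheds 147 MW to N15, N16: 73 each (1 lost).
    N15: 80+73 = 153 > 150
    N16: 90+73 = 163 > 160
  N3 sheds 127 MW to N16: 127 each.
    N16: 163+127 = 290 > 160
  N4 sheds 157 MW to N16, N18, N23, N25, N29: 31 each (2 lost).
    N16: 290+31 = 321 > 160
    N18: 20+31 = 51 ≤ 110
    N23: 77+31 = 108 > 90
    N25: 50+31 = 81 ≤ 140
    N29: 100+31 = 131 ≤ 160
Round 4 — N15, N16, N23 trip offline.
  N15 sheds 153 MW to N7: 153 each.
    N7: 70+153 = 223 > 130
  N16 sheds 321 MW to N18, N29: 160 each (1 lost).
    N18: 51+160 = 211 > 110
    N29: 131+160 = 291 > 160
  N23 sheds 108 MW to N18, N7: 54 each.
    N18: 211+54 = 265 > 110
    N7: 223+54 = 277 > 130
Round 5 — N18, N29, N7 trip offline.
  N18 sheds 265 MW: no online neighbours, lost.
  N29 sheds 291 MW: no online neighbours, lost.
  N7 sheds 277 MW: no online neighbours, lost.
No further trips.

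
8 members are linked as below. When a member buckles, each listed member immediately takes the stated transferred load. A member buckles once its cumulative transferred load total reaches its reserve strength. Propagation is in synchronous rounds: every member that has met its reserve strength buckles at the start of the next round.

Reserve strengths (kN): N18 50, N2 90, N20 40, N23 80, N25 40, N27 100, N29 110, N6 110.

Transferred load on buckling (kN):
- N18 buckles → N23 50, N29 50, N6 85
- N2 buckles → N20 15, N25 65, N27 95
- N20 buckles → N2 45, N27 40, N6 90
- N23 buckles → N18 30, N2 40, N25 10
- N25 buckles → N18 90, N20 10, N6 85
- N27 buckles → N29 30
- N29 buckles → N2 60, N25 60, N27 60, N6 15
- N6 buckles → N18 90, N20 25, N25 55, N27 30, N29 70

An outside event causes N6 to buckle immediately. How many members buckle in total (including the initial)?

4

Round 1 — N6 buckles (initial).
  N18: +90 → 90 ≥ 50
  N20: +25 → 25 < 40
  N25: +55 → 55 ≥ 40
  N27: +30 → 30 < 100
  N29: +70 → 70 < 110
Round 2 — N18, N25 buckle.
  N20: +10 → 35 < 40
  N23: +50 → 50 < 80
  N29: +50 → 120 ≥ 110
Round 3 — N29 buckles.
  N2: +60 → 60 < 90
  N27: +60 → 90 < 100
No further bucklings.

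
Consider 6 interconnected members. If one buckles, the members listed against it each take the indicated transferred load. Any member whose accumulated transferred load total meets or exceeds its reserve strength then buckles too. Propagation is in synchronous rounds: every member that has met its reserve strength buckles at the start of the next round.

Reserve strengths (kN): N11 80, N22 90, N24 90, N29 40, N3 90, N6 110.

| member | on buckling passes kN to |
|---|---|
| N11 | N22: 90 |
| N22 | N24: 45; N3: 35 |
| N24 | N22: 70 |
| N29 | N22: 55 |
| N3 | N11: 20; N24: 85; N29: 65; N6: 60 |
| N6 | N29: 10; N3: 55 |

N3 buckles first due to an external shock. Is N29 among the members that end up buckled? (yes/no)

yes

Round 1 — N3 buckles (initial).
  N11: +20 → 20 < 80
  N24: +85 → 85 < 90
  N29: +65 → 65 ≥ 40
  N6: +60 → 60 < 110
Round 2 — N29 buckles.
  N22: +55 → 55 < 90
No further bucklings.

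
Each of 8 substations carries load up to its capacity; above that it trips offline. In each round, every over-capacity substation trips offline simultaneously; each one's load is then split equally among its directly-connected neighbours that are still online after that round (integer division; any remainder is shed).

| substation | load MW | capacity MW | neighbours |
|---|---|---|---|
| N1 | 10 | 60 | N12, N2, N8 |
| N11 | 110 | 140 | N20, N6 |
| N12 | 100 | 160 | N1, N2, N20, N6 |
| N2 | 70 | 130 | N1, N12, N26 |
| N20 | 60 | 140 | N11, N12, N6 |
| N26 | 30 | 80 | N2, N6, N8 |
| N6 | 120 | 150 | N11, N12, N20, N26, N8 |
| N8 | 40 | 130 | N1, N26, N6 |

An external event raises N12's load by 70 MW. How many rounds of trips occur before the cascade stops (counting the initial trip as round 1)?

3

Round 1 — N12 at 170 > 160. N12 trips offline.
  N12 sheds 170 MW to N1, N2, N20, N6: 42 each (2 lost).
    N1: 10+42 = 52 ≤ 60
    N2: 70+42 = 112 ≤ 130
    N20: 60+42 = 102 ≤ 140
    N6: 120+42 = 162 > 150
Round 2 — N6 trips offline.
  N6 sheds 162 MW to N11, N20, N26, N8: 40 each (2 lost).
    N11: 110+40 = 150 > 140
    N20: 102+40 = 142 > 140
    N26: 30+40 = 70 ≤ 80
    N8: 40+40 = 80 ≤ 130
Round 3 — N11, N20 trip offline.
  N11 sheds 150 MW: no online neighbours, lost.
  N20 sheds 142 MW: no online neighbours, lost.
No further trips.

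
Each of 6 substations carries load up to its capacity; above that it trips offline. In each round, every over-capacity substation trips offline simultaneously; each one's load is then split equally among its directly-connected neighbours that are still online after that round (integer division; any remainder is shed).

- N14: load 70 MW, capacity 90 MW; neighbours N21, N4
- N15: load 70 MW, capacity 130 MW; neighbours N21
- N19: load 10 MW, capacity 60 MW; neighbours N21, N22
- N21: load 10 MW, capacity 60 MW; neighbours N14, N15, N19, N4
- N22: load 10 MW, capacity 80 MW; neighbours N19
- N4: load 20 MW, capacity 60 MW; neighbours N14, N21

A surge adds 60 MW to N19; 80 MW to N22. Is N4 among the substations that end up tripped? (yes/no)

Round 1 — N19 at 70 > 60; N22 at 90 > 80. N19, N22 trip offline.
  N19 sheds 70 MW to N21: 70 each.
    N21: 10+70 = 80 > 60
  N22 sheds 90 MW: no online neighbours, lost.
Round 2 — N21 trips offline.
  N21 sheds 80 MW to N14, N15, N4: 26 each (2 lost).
    N14: 70+26 = 96 > 90
    N15: 70+26 = 96 ≤ 130
    N4: 20+26 = 46 ≤ 60
Round 3 — N14 trips offline.
  N14 sheds 96 MW to N4: 96 each.
    N4: 46+96 = 142 > 60
Round 4 — N4 trips offline.
  N4 sheds 142 MW: no online neighbours, lost.
No further trips.

yes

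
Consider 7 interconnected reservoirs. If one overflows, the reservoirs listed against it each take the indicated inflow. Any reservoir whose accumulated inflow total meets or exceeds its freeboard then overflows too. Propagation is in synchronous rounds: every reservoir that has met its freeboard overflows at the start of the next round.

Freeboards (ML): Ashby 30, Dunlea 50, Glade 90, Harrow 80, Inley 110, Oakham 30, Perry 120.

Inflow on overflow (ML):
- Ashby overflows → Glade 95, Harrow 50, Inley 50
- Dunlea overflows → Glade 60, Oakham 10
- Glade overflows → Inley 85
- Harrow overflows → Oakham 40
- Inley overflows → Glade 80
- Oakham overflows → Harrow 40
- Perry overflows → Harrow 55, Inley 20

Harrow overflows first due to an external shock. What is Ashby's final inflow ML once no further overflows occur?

Round 1 — Harrow overflows (initial).
  Oakham: +40 → 40 ≥ 30
Round 2 — Oakham overflows.
No further overflows.

0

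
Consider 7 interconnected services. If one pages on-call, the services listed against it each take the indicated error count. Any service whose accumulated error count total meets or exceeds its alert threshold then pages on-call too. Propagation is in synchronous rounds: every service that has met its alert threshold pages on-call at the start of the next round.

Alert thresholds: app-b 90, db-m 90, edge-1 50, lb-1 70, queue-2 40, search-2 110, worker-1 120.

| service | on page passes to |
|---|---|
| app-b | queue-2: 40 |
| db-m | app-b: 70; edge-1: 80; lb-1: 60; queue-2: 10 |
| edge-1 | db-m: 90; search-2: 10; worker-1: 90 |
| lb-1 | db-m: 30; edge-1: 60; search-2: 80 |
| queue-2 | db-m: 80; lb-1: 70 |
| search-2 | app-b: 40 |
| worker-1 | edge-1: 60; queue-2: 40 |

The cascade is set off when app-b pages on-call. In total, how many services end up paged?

Round 1 — app-b pages on-call (initial).
  queue-2: +40 → 40 ≥ 40
Round 2 — queue-2 pages on-call.
  db-m: +80 → 80 < 90
  lb-1: +70 → 70 ≥ 70
Round 3 — lb-1 pages on-call.
  db-m: +30 → 110 ≥ 90
  edge-1: +60 → 60 ≥ 50
  search-2: +80 → 80 < 110
Round 4 — db-m, edge-1 page on-call.
  search-2: +10 → 90 < 110
  worker-1: +90 → 90 < 120
No further pages.

5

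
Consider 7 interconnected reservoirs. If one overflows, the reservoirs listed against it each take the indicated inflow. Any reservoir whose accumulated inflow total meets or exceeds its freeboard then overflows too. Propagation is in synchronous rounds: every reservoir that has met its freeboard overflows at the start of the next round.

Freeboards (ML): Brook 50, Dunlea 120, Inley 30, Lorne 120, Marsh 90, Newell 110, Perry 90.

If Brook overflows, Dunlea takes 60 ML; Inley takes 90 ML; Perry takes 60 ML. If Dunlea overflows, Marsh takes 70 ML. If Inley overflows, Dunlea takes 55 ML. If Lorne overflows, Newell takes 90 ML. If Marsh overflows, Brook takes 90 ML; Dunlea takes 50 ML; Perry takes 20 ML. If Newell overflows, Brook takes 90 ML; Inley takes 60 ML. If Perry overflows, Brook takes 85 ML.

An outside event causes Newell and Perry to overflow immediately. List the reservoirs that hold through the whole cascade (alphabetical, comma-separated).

Dunlea, Lorne, Marsh

Round 1 — Newell, Perry overflow (initial).
  Brook: +90+85 → 175 ≥ 50
  Inley: +60 → 60 ≥ 30
Round 2 — Brook, Inley overflow.
  Dunlea: +60+55 → 115 < 120
No further overflows.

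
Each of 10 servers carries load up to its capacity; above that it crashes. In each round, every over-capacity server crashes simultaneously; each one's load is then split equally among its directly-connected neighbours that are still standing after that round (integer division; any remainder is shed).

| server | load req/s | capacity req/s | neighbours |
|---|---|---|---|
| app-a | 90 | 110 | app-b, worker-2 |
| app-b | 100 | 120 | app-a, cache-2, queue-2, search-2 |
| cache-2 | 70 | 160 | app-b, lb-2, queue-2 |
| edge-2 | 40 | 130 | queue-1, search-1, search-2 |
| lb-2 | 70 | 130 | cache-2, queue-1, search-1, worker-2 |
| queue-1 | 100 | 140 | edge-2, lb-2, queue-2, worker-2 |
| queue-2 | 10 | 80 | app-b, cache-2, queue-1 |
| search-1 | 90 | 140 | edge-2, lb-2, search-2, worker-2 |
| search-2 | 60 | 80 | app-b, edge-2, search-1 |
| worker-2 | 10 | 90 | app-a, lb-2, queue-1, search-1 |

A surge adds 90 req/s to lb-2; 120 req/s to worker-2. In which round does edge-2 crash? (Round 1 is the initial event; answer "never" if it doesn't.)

Round 1 — lb-2 at 160 > 130; worker-2 at 130 > 90. lb-2, worker-2 crash.
  lb-2 sheds 160 req/s to cache-2, queue-1, search-1: 53 each (1 lost).
    cache-2: 70+53 = 123 ≤ 160
    queue-1: 100+53 = 153 > 140
    search-1: 90+53 = 143 > 140
  worker-2 sheds 130 req/s to app-a, queue-1, search-1: 43 each (1 lost).
    app-a: 90+43 = 133 > 110
    queue-1: 153+43 = 196 > 140
    search-1: 143+43 = 186 > 140
Round 2 — app-a, queue-1, search-1 crash.
  app-a sheds 133 req/s to app-b: 133 each.
    app-b: 100+133 = 233 > 120
  queue-1 sheds 196 req/s to edge-2, queue-2: 98 each.
    edge-2: 40+98 = 138 > 130
    queue-2: 10+98 = 108 > 80
  search-1 sheds 186 req/s to edge-2, search-2: 93 each.
    edge-2: 138+93 = 231 > 130
    search-2: 60+93 = 153 > 80
Round 3 — app-b, edge-2, queue-2, search-2 crash.
  app-b sheds 233 req/s to cache-2: 233 each.
    cache-2: 123+233 = 356 > 160
  edge-2 sheds 231 req/s: no online neighbours, lost.
  queue-2 sheds 108 req/s to cache-2: 108 each.
    cache-2: 356+108 = 464 > 160
  search-2 sheds 153 req/s: no online neighbours, lost.
Round 4 — cache-2 crashes.
  cache-2 sheds 464 req/s: no online neighbours, lost.
No further crashes.

3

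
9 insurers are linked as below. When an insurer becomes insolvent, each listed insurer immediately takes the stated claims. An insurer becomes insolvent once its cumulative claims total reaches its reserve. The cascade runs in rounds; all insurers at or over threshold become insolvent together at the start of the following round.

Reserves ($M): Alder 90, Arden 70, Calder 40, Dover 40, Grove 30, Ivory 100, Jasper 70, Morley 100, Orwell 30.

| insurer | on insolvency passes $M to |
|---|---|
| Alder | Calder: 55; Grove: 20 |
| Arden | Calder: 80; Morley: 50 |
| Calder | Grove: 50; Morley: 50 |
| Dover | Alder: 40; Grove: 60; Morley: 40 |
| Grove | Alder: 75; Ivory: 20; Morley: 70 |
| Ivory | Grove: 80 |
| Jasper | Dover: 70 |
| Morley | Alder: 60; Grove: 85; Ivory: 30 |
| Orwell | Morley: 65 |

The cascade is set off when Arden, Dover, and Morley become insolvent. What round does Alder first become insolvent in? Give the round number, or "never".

Round 1 — Arden, Dover, Morley become insolvent (initial).
  Alder: +40+60 → 100 ≥ 90
  Calder: +80 → 80 ≥ 40
  Grove: +60+85 → 145 ≥ 30
  Ivory: +30 → 30 < 100
Round 2 — Alder, Calder, Grove become insolvent.
  Ivory: +20 → 50 < 100
No further insolvencies.

2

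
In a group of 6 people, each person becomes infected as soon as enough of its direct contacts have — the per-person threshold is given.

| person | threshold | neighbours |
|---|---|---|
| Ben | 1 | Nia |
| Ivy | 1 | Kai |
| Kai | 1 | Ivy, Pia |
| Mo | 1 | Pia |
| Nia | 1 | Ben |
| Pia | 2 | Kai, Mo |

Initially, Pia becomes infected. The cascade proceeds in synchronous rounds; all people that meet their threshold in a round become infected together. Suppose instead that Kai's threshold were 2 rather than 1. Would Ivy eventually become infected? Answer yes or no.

With Kai's threshold at 2:
Round 1 — Pia becomes infected (initial).
Round 2 — checking thresholds:
  Kai: 1 of 2 neighbours < 2, not yet.
  Mo: 1 of 1 neighbours ≥ 1, becomes infected.
Round 3 — no new infections; cascade stops.

no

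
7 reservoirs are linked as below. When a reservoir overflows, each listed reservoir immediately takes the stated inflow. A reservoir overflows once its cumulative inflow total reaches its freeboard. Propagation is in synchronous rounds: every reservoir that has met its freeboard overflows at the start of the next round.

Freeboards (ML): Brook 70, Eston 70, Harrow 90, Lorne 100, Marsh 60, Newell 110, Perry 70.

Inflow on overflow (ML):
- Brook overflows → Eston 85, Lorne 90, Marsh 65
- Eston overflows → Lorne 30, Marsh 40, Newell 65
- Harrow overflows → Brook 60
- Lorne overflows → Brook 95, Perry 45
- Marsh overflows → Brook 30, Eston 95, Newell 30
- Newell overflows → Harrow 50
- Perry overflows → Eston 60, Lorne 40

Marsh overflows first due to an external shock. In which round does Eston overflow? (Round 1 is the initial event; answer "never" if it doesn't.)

2

Round 1 — Marsh overflows (initial).
  Brook: +30 → 30 < 70
  Eston: +95 → 95 ≥ 70
  Newell: +30 → 30 < 110
Round 2 — Eston overflows.
  Lorne: +30 → 30 < 100
  Newell: +65 → 95 < 110
No further overflows.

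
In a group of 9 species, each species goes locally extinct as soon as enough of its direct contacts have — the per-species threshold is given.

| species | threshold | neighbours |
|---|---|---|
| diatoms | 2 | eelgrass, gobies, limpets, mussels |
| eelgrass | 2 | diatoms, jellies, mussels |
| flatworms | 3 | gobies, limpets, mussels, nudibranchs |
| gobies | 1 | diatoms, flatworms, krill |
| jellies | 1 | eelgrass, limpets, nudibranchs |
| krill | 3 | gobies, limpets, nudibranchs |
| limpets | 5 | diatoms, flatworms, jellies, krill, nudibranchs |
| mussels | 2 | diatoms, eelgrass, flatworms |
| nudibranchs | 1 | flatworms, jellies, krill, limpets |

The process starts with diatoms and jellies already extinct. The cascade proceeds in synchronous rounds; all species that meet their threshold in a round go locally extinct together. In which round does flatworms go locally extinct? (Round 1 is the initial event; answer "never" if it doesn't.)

Round 1 — diatoms, jellies go locally extinct (initial).
Round 2 — checking thresholds:
  eelgrass: 2 of 3 neighbours ≥ 2, goes locally extinct.
  gobies: 1 of 3 neighbours ≥ 1, goes locally extinct.
  limpets: 2 of 5 neighbours < 5, not yet.
  mussels: 1 of 3 neighbours < 2, not yet.
  nudibranchs: 1 of 4 neighbours ≥ 1, goes locally extinct.
Round 3 — checking thresholds:
  flatworms: 2 of 4 neighbours < 3, not yet.
  krill: 2 of 3 neighbours < 3, not yet.
  limpets: 3 of 5 neighbours < 5, not yet.
  mussels: 2 of 3 neighbours ≥ 2, goes locally extinct.
Round 4 — checking thresholds:
  flatworms: 3 of 4 neighbours ≥ 3, goes locally extinct.
  krill: 2 of 3 neighbours < 3, not yet.
  limpets: 3 of 5 neighbours < 5, not yet.
Round 5 — no new extinctions; cascade stops.

4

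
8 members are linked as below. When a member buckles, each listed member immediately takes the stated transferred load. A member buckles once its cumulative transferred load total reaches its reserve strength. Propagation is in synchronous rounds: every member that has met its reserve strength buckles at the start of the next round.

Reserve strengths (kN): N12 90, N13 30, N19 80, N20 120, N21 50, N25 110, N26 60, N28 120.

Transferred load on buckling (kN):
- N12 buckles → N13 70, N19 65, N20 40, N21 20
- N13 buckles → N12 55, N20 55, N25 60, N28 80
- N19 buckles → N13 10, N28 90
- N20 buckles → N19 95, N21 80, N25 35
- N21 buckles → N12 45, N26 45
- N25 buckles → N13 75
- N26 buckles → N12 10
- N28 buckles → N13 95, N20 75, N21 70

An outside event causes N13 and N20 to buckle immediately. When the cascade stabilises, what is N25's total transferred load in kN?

95

Round 1 — N13, N20 buckle (initial).
  N12: +55 → 55 < 90
  N19: +95 → 95 ≥ 80
  N21: +80 → 80 ≥ 50
  N25: +60+35 → 95 < 110
  N28: +80 → 80 < 120
Round 2 — N19, N21 buckle.
  N12: +45 → 100 ≥ 90
  N26: +45 → 45 < 60
  N28: +90 → 170 ≥ 120
Round 3 — N12, N28 buckle.
No further bucklings.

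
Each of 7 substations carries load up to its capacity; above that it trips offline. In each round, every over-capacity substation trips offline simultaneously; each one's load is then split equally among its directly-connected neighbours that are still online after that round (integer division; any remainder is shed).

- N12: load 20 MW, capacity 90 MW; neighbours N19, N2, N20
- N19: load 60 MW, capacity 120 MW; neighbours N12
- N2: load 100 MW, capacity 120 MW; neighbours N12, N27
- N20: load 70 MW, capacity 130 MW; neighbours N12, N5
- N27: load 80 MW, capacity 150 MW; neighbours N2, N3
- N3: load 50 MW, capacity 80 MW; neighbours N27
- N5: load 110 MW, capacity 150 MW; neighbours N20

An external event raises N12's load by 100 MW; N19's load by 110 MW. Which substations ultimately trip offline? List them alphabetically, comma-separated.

Round 1 — N12 at 120 > 90; N19 at 170 > 120. N12, N19 trip offline.
  N12 sheds 120 MW to N2, N20: 60 each.
    N2: 100+60 = 160 > 120
    N20: 70+60 = 130 ≤ 130
  N19 sheds 170 MW: no online neighbours, lost.
Round 2 — N2 trips offline.
  N2 sheds 160 MW to N27: 160 each.
    N27: 80+160 = 240 > 150
Round 3 — N27 trips offline.
  N27 sheds 240 MW to N3: 240 each.
    N3: 50+240 = 290 > 80
Round 4 — N3 trips offline.
  N3 sheds 290 MW: no online neighbours, lost.
No further trips.

N12, N19, N2, N27, N3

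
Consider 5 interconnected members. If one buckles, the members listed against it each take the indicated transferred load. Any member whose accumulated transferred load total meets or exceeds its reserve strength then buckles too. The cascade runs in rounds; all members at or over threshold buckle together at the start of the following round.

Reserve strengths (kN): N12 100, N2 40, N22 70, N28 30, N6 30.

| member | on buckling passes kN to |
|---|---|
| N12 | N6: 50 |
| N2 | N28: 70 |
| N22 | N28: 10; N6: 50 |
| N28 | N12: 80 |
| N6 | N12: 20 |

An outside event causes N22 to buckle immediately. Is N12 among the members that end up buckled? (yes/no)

Round 1 — N22 buckles (initial).
  N28: +10 → 10 < 30
  N6: +50 → 50 ≥ 30
Round 2 — N6 buckles.
  N12: +20 → 20 < 100
No further bucklings.

no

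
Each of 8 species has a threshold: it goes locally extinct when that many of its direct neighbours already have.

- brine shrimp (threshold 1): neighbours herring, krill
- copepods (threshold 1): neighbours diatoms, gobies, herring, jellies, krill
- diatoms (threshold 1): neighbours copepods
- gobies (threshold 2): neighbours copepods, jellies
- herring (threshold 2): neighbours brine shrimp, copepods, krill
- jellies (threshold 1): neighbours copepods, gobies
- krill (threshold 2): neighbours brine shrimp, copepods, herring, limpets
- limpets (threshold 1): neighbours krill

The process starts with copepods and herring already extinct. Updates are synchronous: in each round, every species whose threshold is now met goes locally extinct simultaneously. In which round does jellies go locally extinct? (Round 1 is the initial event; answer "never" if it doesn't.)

2

Round 1 — copepods, herring go locally extinct (initial).
Round 2 — checking thresholds:
  brine shrimp: 1 of 2 neighbours ≥ 1, goes locally extinct.
  diatoms: 1 of 1 neighbours ≥ 1, goes locally extinct.
  gobies: 1 of 2 neighbours < 2, not yet.
  jellies: 1 of 2 neighbours ≥ 1, goes locally extinct.
  krill: 2 of 4 neighbours ≥ 2, goes locally extinct.
Round 3 — checking thresholds:
  gobies: 2 of 2 neighbours ≥ 2, goes locally extinct.
  limpets: 1 of 1 neighbours ≥ 1, goes locally extinct.
Round 4 — no new extinctions; cascade stops.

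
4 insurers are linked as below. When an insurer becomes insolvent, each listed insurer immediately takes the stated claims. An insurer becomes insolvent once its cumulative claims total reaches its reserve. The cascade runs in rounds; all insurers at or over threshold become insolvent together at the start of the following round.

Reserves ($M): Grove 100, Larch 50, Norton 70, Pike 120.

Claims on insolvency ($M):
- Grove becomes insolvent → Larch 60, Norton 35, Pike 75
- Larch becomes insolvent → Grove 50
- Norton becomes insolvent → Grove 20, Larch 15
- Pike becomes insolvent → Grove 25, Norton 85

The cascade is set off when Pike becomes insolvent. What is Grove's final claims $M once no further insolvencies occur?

45

Round 1 — Pike becomes insolvent (initial).
  Grove: +25 → 25 < 100
  Norton: +85 → 85 ≥ 70
Round 2 — Norton becomes insolvent.
  Grove: +20 → 45 < 100
  Larch: +15 → 15 < 50
No further insolvencies.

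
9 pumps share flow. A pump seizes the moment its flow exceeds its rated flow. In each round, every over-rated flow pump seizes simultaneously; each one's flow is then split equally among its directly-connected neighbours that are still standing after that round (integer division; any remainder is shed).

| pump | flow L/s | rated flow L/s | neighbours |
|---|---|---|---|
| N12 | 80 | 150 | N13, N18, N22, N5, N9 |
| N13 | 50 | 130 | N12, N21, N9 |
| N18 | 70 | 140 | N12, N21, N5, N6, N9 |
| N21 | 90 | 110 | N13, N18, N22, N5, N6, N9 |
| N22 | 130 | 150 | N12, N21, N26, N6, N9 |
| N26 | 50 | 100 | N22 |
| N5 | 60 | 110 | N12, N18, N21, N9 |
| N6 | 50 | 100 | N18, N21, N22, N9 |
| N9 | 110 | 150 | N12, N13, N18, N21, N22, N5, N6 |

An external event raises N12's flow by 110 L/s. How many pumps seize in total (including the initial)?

Round 1 — N12 at 190 > 150. N12 seizes.
  N12 sheds 190 L/s to N13, N18, N22, N5, N9: 38 each.
    N13: 50+38 = 88 ≤ 130
    N18: 70+38 = 108 ≤ 140
    N22: 130+38 = 168 > 150
    N5: 60+38 = 98 ≤ 110
    N9: 110+38 = 148 ≤ 150
Round 2 — N22 seizes.
  N22 sheds 168 L/s to N21, N26, N6, N9: 42 each.
    N21: 90+42 = 132 > 110
    N26: 50+42 = 92 ≤ 100
    N6: 50+42 = 92 ≤ 100
    N9: 148+42 = 190 > 150
Round 3 — N21, N9 seize.
  N21 sheds 132 L/s to N13, N18, N5, N6: 33 each.
    N13: 88+33 = 121 ≤ 130
    N18: 108+33 = 141 > 140
    N5: 98+33 = 131 > 110
    N6: 92+33 = 125 > 100
  N9 sheds 190 L/s to N13, N18, N5, N6: 47 each (2 lost).
    N13: 121+47 = 168 > 130
    N18: 141+47 = 188 > 140
    N5: 131+47 = 178 > 110
    N6: 125+47 = 172 > 100
Round 4 — N13, N18, N5, N6 seize.
  N13 sheds 168 L/s: no online neighbours, lost.
  N18 sheds 188 L/s: no online neighbours, lost.
  N5 sheds 178 L/s: no online neighbours, lost.
  N6 sheds 172 L/s: no online neighbours, lost.
No further seizures.

8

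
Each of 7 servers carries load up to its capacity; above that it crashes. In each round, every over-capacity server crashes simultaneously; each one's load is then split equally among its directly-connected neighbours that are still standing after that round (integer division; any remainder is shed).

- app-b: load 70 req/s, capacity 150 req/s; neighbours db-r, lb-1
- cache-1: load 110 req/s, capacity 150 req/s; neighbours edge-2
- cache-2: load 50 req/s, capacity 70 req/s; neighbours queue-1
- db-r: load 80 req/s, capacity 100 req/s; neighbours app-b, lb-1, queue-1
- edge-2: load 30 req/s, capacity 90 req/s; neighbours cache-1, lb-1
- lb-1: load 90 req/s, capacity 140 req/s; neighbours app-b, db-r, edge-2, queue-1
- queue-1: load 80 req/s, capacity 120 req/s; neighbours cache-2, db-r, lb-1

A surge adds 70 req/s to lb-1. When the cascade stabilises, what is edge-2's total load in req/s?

70

Round 1 — lb-1 at 160 > 140. lb-1 crashes.
  lb-1 sheds 160 req/s to app-b, db-r, edge-2, queue-1: 40 each.
    app-b: 70+40 = 110 ≤ 150
    db-r: 80+40 = 120 > 100
    edge-2: 30+40 = 70 ≤ 90
    queue-1: 80+40 = 120 ≤ 120
Round 2 — db-r crashes.
  db-r sheds 120 req/s to app-b, queue-1: 60 each.
    app-b: 110+60 = 170 > 150
    queue-1: 120+60 = 180 > 120
Round 3 — app-b, queue-1 crash.
  app-b sheds 170 req/s: no online neighbours, lost.
  queue-1 sheds 180 req/s to cache-2: 180 each.
    cache-2: 50+180 = 230 > 70
Round 4 — cache-2 crashes.
  cache-2 sheds 230 req/s: no online neighbours, lost.
No further crashes.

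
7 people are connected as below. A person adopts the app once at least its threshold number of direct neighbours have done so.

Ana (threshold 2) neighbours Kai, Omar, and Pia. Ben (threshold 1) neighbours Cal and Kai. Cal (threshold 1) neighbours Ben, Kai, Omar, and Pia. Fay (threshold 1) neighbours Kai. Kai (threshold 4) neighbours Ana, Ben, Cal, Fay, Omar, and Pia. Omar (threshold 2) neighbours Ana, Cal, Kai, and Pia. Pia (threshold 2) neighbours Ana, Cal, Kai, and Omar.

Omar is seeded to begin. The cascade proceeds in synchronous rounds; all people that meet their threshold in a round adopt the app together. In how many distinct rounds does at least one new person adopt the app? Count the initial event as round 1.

5

Round 1 — Omar adopts the app (initial).
Round 2 — checking thresholds:
  Ana: 1 of 3 neighbours < 2, below threshold.
  Cal: 1 of 4 neighbours ≥ 1, adopts the app.
  Kai: 1 of 6 neighbours < 4, below threshold.
  Pia: 1 of 4 neighbours < 2, below threshold.
Round 3 — checking thresholds:
  Ana: 1 of 3 neighbours < 2, below threshold.
  Ben: 1 of 2 neighbours ≥ 1, adopts the app.
  Kai: 2 of 6 neighbours < 4, below threshold.
  Pia: 2 of 4 neighbours ≥ 2, adopts the app.
Round 4 — checking thresholds:
  Ana: 2 of 3 neighbours ≥ 2, adopts the app.
  Kai: 4 of 6 neighbours ≥ 4, adopts the app.
Round 5 — checking thresholds:
  Fay: 1 of 1 neighbours ≥ 1, adopts the app.
Round 6 — no new adoptions; cascade stops.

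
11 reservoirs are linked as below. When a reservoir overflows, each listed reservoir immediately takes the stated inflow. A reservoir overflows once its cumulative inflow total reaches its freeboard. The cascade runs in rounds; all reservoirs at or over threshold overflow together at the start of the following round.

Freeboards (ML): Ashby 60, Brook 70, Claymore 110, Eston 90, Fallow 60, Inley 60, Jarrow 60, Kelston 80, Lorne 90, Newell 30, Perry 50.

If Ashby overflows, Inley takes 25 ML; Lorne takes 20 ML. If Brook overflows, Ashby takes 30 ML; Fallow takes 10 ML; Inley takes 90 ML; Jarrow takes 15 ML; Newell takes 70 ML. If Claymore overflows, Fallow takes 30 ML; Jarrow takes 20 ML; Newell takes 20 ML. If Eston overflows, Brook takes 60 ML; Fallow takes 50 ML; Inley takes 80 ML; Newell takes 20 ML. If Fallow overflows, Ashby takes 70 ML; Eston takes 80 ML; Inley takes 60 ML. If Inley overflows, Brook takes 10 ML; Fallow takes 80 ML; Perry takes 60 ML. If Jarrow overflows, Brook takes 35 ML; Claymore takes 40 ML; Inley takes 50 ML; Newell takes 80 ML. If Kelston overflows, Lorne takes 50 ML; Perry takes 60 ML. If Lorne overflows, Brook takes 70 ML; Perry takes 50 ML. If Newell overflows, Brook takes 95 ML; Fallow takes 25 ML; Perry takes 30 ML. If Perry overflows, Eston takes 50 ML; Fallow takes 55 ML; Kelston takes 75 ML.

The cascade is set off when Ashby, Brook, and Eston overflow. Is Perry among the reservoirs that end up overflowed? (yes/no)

Round 1 — Ashby, Brook, Eston overflow (initial).
  Fallow: +10+50 → 60 ≥ 60
  Inley: +25+90+80 → 195 ≥ 60
  Jarrow: +15 → 15 < 60
  Lorne: +20 → 20 < 90
  Newell: +70+20 → 90 ≥ 30
Round 2 — Fallow, Inley, Newell overflow.
  Perry: +60+30 → 90 ≥ 50
Round 3 — Perry overflows.
  Kelston: +75 → 75 < 80
No further overflows.

yes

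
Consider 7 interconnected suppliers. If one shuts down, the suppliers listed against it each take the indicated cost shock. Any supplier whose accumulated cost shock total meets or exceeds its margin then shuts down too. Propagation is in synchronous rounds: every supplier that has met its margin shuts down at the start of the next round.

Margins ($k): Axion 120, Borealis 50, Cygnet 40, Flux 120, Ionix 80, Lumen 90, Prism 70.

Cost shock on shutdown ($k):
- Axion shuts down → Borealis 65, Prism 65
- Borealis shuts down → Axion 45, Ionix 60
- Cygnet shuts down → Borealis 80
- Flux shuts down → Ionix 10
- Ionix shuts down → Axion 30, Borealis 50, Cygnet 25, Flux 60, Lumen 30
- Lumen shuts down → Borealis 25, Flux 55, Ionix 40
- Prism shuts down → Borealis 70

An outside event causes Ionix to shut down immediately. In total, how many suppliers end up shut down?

2

Round 1 — Ionix shuts down (initial).
  Axion: +30 → 30 < 120
  Borealis: +50 → 50 ≥ 50
  Cygnet: +25 → 25 < 40
  Flux: +60 → 60 < 120
  Lumen: +30 → 30 < 90
Round 2 — Borealis shuts down.
  Axion: +45 → 75 < 120
No further shutdowns.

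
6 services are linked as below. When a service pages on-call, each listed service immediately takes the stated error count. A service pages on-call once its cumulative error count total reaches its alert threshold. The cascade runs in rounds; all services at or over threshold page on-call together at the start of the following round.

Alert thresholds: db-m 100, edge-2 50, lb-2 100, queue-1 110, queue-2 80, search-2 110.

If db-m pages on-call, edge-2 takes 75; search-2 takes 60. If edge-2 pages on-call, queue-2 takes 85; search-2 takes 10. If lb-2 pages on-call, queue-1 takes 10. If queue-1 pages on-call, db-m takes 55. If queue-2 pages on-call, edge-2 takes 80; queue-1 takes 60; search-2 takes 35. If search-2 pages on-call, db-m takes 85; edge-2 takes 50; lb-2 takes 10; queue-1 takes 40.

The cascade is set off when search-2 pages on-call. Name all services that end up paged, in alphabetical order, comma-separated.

edge-2, queue-2, search-2

Round 1 — search-2 pages on-call (initial).
  db-m: +85 → 85 < 100
  edge-2: +50 → 50 ≥ 50
  lb-2: +10 → 10 < 100
  queue-1: +40 → 40 < 110
Round 2 — edge-2 pages on-call.
  queue-2: +85 → 85 ≥ 80
Round 3 — queue-2 pages on-call.
  queue-1: +60 → 100 < 110
No further pages.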